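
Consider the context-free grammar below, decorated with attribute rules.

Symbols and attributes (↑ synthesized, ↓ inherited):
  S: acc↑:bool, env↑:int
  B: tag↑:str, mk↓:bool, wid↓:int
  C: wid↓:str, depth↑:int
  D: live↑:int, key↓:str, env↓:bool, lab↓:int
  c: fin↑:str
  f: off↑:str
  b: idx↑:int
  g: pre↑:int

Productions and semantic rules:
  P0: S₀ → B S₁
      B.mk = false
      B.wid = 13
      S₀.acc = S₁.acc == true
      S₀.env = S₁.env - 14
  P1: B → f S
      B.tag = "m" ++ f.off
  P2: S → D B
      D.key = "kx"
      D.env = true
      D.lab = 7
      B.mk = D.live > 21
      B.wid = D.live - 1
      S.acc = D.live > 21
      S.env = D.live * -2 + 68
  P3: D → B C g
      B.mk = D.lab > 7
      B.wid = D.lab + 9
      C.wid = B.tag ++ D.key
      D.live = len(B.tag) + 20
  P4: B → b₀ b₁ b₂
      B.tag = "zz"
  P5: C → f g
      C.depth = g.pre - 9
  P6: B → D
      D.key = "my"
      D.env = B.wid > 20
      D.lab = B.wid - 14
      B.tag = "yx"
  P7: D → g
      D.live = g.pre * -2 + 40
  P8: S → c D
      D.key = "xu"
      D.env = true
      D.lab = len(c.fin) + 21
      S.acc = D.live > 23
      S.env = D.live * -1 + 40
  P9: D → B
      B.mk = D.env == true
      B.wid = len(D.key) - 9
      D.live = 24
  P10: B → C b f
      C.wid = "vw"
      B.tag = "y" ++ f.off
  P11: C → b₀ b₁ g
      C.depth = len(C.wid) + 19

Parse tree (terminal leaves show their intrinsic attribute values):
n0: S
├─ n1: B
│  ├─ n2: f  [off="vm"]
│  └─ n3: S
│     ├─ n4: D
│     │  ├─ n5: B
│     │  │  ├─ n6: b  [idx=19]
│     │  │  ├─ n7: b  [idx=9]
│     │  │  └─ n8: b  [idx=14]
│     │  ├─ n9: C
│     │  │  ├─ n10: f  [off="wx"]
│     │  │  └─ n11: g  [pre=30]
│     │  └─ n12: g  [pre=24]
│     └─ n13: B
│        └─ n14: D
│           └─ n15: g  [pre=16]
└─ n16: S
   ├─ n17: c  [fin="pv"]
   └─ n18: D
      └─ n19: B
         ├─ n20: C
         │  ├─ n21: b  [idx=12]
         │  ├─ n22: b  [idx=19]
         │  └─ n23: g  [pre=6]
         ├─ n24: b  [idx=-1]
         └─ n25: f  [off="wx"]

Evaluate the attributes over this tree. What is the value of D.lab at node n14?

7

1. n1.mk = false  [false]
2. n1.wid = 13  [13]
3. n2.off = "vm"  [terminal]
4. n4.key = "kx"  ["kx"]
5. n4.env = true  [true]
6. n4.lab = 7  [7]
7. n5.mk = false  [D.lab > 7]
8. n5.wid = 16  [D.lab + 9]
9. n6.idx = 19  [terminal]
10. n7.idx = 9  [terminal]
11. n8.idx = 14  [terminal]
12. n5.tag = "zz"  ["zz"]
13. n9.wid = "zzkx"  [B.tag ++ D.key]
14. n10.off = "wx"  [terminal]
15. n11.pre = 30  [terminal]
16. n9.depth = 21  [g.pre - 9]
17. n12.pre = 24  [terminal]
18. n4.live = 22  [len(B.tag) + 20]
19. n13.mk = true  [D.live > 21]
20. n13.wid = 21  [D.live - 1]
21. n14.key = "my"  ["my"]
22. n14.env = true  [B.wid > 20]
23. n14.lab = 7  [B.wid - 14]
24. n15.pre = 16  [terminal]
25. n14.live = 8  [g.pre * -2 + 40]
26. n13.tag = "yx"  ["yx"]
27. n3.acc = true  [D.live > 21]
28. n3.env = 24  [D.live * -2 + 68]
29. n1.tag = "mvm"  ["m" ++ f.off]
30. n17.fin = "pv"  [terminal]
31. n18.key = "xu"  ["xu"]
32. n18.env = true  [true]
33. n18.lab = 23  [len(c.fin) + 21]
34. n19.mk = true  [D.env == true]
35. n19.wid = -7  [len(D.key) - 9]
36. n20.wid = "vw"  ["vw"]
37. n21.idx = 12  [terminal]
38. n22.idx = 19  [terminal]
39. n23.pre = 6  [terminal]
40. n20.depth = 21  [len(C.wid) + 19]
41. n24.idx = -1  [terminal]
42. n25.off = "wx"  [terminal]
43. n19.tag = "ywx"  ["y" ++ f.off]
44. n18.live = 24  [24]
45. n16.acc = true  [D.live > 23]
46. n16.env = 16  [D.live * -1 + 40]
47. n0.acc = true  [S₁.acc == true]
48. n0.env = 2  [S₁.env - 14]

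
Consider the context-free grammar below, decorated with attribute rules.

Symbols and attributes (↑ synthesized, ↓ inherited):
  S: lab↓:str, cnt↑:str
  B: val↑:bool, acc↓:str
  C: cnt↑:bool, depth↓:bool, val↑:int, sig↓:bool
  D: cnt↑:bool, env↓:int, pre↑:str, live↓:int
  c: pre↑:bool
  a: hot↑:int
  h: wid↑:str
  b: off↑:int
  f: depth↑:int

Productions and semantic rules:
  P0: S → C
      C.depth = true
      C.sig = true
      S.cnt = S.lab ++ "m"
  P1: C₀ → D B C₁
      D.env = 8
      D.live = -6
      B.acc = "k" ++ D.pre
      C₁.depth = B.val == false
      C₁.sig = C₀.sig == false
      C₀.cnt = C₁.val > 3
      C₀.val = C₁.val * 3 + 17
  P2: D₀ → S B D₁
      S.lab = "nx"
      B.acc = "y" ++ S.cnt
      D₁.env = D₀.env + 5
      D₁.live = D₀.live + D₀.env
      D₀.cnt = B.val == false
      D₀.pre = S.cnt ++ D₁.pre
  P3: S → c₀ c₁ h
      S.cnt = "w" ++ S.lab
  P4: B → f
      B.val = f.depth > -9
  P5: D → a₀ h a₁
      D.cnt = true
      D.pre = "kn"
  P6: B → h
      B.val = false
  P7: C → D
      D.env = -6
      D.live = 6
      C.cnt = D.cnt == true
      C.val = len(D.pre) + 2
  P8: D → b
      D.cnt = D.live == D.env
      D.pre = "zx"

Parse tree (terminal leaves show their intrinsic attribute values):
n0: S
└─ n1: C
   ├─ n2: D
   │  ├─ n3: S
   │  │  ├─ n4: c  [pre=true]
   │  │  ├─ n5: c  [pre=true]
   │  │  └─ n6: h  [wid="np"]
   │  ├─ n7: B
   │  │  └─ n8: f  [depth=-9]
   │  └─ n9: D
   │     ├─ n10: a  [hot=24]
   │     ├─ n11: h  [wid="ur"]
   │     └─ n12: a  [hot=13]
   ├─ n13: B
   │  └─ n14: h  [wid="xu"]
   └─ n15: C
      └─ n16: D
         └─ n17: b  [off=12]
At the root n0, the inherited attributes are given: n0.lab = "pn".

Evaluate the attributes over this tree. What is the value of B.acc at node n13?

1. n0.lab = "pn"  [given at root]
2. n1.depth = true  [true]
3. n1.sig = true  [true]
4. n2.env = 8  [8]
5. n2.live = -6  [-6]
6. n3.lab = "nx"  ["nx"]
7. n4.pre = true  [terminal]
8. n5.pre = true  [terminal]
9. n6.wid = "np"  [terminal]
10. n3.cnt = "wnx"  ["w" ++ S.lab]
11. n7.acc = "ywnx"  ["y" ++ S.cnt]
12. n8.depth = -9  [terminal]
13. n7.val = false  [f.depth > -9]
14. n9.env = 13  [D₀.env + 5]
15. n9.live = 2  [D₀.live + D₀.env]
16. n10.hot = 24  [terminal]
17. n11.wid = "ur"  [terminal]
18. n12.hot = 13  [terminal]
19. n9.cnt = true  [true]
20. n9.pre = "kn"  ["kn"]
21. n2.cnt = true  [B.val == false]
22. n2.pre = "wnxkn"  [S.cnt ++ D₁.pre]
23. n13.acc = "kwnxkn"  ["k" ++ D.pre]
24. n14.wid = "xu"  [terminal]
25. n13.val = false  [false]
26. n15.depth = true  [B.val == false]
27. n15.sig = false  [C₀.sig == false]
28. n16.env = -6  [-6]
29. n16.live = 6  [6]
30. n17.off = 12  [terminal]
31. n16.cnt = false  [D.live == D.env]
32. n16.pre = "zx"  ["zx"]
33. n15.cnt = false  [D.cnt == true]
34. n15.val = 4  [len(D.pre) + 2]
35. n1.cnt = true  [C₁.val > 3]
36. n1.val = 29  [C₁.val * 3 + 17]
37. n0.cnt = "pnm"  [S.lab ++ "m"]

"kwnxkn"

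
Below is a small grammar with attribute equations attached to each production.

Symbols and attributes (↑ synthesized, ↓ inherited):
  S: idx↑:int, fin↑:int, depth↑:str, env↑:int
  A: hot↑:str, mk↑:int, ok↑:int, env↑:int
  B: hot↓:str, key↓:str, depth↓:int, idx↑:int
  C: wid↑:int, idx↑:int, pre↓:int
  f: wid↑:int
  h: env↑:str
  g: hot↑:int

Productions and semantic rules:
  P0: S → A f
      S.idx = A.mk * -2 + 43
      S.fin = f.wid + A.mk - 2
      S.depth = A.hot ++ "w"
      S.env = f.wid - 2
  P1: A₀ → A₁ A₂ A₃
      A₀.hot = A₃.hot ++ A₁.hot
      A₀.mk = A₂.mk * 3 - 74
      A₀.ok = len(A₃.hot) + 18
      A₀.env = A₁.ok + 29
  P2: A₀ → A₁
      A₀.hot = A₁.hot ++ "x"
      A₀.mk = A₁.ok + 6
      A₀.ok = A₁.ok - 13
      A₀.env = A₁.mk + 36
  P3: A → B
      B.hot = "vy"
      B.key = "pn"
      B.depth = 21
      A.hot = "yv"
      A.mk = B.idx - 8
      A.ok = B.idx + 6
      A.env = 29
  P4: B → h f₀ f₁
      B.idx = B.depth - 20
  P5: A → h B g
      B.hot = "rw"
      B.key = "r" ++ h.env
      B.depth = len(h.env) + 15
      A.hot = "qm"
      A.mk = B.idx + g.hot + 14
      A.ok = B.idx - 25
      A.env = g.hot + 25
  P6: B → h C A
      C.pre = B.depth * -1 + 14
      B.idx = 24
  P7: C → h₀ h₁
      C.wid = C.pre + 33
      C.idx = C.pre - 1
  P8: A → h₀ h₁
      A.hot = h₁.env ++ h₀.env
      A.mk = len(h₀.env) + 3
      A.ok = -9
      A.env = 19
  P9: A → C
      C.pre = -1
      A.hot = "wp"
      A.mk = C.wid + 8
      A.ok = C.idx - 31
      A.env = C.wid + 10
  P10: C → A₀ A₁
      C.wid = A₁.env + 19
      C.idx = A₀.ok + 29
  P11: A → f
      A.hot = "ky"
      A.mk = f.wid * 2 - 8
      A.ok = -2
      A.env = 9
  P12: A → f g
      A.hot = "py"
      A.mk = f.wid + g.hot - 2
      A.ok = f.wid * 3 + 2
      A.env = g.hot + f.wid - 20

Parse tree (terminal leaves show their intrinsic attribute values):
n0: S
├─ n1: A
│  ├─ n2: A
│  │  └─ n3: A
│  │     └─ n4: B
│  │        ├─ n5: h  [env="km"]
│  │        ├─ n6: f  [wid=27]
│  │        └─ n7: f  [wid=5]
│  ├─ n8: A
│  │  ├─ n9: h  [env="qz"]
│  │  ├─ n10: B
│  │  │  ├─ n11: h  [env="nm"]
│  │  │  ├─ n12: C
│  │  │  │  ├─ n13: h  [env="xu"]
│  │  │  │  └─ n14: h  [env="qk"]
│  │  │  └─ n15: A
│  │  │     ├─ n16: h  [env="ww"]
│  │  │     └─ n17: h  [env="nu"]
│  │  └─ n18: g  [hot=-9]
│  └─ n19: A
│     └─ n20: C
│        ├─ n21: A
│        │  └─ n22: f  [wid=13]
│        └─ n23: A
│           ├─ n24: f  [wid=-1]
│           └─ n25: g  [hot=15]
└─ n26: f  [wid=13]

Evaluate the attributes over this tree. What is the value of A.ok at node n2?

-6

1. n4.hot = "vy"  ["vy"]
2. n4.key = "pn"  ["pn"]
3. n4.depth = 21  [21]
4. n5.env = "km"  [terminal]
5. n6.wid = 27  [terminal]
6. n7.wid = 5  [terminal]
7. n4.idx = 1  [B.depth - 20]
8. n3.hot = "yv"  ["yv"]
9. n3.mk = -7  [B.idx - 8]
10. n3.ok = 7  [B.idx + 6]
11. n3.env = 29  [29]
12. n2.hot = "yvx"  [A₁.hot ++ "x"]
13. n2.mk = 13  [A₁.ok + 6]
14. n2.ok = -6  [A₁.ok - 13]
15. n2.env = 29  [A₁.mk + 36]
16. n9.env = "qz"  [terminal]
17. n10.hot = "rw"  ["rw"]
18. n10.key = "rqz"  ["r" ++ h.env]
19. n10.depth = 17  [len(h.env) + 15]
20. n11.env = "nm"  [terminal]
21. n12.pre = -3  [B.depth * -1 + 14]
22. n13.env = "xu"  [terminal]
23. n14.env = "qk"  [terminal]
24. n12.wid = 30  [C.pre + 33]
25. n12.idx = -4  [C.pre - 1]
26. n16.env = "ww"  [terminal]
27. n17.env = "nu"  [terminal]
28. n15.hot = "nuww"  [h₁.env ++ h₀.env]
29. n15.mk = 5  [len(h₀.env) + 3]
30. n15.ok = -9  [-9]
31. n15.env = 19  [19]
32. n10.idx = 24  [24]
33. n18.hot = -9  [terminal]
34. n8.hot = "qm"  ["qm"]
35. n8.mk = 29  [B.idx + g.hot + 14]
36. n8.ok = -1  [B.idx - 25]
37. n8.env = 16  [g.hot + 25]
38. n20.pre = -1  [-1]
39. n22.wid = 13  [terminal]
40. n21.hot = "ky"  ["ky"]
41. n21.mk = 18  [f.wid * 2 - 8]
42. n21.ok = -2  [-2]
43. n21.env = 9  [9]
44. n24.wid = -1  [terminal]
45. n25.hot = 15  [terminal]
46. n23.hot = "py"  ["py"]
47. n23.mk = 12  [f.wid + g.hot - 2]
48. n23.ok = -1  [f.wid * 3 + 2]
49. n23.env = -6  [g.hot + f.wid - 20]
50. n20.wid = 13  [A₁.env + 19]
51. n20.idx = 27  [A₀.ok + 29]
52. n19.hot = "wp"  ["wp"]
53. n19.mk = 21  [C.wid + 8]
54. n19.ok = -4  [C.idx - 31]
55. n19.env = 23  [C.wid + 10]
56. n1.hot = "wpyvx"  [A₃.hot ++ A₁.hot]
57. n1.mk = 13  [A₂.mk * 3 - 74]
58. n1.ok = 20  [len(A₃.hot) + 18]
59. n1.env = 23  [A₁.ok + 29]
60. n26.wid = 13  [terminal]
61. n0.idx = 17  [A.mk * -2 + 43]
62. n0.fin = 24  [f.wid + A.mk - 2]
63. n0.depth = "wpyvxw"  [A.hot ++ "w"]
64. n0.env = 11  [f.wid - 2]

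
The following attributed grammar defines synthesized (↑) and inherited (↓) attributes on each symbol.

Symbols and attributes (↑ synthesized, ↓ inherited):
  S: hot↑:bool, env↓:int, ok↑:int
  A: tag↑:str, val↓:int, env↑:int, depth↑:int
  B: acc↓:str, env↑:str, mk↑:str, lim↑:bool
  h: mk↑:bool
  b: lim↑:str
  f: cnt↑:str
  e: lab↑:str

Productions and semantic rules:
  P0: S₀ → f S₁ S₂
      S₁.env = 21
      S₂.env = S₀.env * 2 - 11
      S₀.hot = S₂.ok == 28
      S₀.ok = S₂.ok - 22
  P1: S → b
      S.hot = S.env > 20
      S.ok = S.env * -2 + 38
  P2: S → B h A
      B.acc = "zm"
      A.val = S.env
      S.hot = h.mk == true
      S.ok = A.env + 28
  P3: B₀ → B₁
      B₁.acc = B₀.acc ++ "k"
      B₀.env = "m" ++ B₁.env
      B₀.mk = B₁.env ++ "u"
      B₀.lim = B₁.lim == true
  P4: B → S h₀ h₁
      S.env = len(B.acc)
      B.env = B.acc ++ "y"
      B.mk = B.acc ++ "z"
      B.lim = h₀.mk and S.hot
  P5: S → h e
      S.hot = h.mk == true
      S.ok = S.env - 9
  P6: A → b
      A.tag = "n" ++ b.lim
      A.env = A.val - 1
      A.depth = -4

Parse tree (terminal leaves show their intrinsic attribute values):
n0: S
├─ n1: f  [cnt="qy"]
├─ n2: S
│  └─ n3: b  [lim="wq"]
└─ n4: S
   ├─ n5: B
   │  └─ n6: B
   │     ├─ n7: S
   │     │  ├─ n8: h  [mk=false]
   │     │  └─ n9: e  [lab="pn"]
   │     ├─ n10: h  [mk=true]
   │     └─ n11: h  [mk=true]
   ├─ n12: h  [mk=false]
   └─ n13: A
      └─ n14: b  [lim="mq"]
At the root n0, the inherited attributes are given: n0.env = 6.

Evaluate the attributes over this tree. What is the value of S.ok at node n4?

1. n0.env = 6  [given at root]
2. n1.cnt = "qy"  [terminal]
3. n2.env = 21  [21]
4. n3.lim = "wq"  [terminal]
5. n2.hot = true  [S.env > 20]
6. n2.ok = -4  [S.env * -2 + 38]
7. n4.env = 1  [S₀.env * 2 - 11]
8. n5.acc = "zm"  ["zm"]
9. n6.acc = "zmk"  [B₀.acc ++ "k"]
10. n7.env = 3  [len(B.acc)]
11. n8.mk = false  [terminal]
12. n9.lab = "pn"  [terminal]
13. n7.hot = false  [h.mk == true]
14. n7.ok = -6  [S.env - 9]
15. n10.mk = true  [terminal]
16. n11.mk = true  [terminal]
17. n6.env = "zmky"  [B.acc ++ "y"]
18. n6.mk = "zmkz"  [B.acc ++ "z"]
19. n6.lim = false  [h₀.mk and S.hot]
20. n5.env = "mzmky"  ["m" ++ B₁.env]
21. n5.mk = "zmkyu"  [B₁.env ++ "u"]
22. n5.lim = false  [B₁.lim == true]
23. n12.mk = false  [terminal]
24. n13.val = 1  [S.env]
25. n14.lim = "mq"  [terminal]
26. n13.tag = "nmq"  ["n" ++ b.lim]
27. n13.env = 0  [A.val - 1]
28. n13.depth = -4  [-4]
29. n4.hot = false  [h.mk == true]
30. n4.ok = 28  [A.env + 28]
31. n0.hot = true  [S₂.ok == 28]
32. n0.ok = 6  [S₂.ok - 22]

28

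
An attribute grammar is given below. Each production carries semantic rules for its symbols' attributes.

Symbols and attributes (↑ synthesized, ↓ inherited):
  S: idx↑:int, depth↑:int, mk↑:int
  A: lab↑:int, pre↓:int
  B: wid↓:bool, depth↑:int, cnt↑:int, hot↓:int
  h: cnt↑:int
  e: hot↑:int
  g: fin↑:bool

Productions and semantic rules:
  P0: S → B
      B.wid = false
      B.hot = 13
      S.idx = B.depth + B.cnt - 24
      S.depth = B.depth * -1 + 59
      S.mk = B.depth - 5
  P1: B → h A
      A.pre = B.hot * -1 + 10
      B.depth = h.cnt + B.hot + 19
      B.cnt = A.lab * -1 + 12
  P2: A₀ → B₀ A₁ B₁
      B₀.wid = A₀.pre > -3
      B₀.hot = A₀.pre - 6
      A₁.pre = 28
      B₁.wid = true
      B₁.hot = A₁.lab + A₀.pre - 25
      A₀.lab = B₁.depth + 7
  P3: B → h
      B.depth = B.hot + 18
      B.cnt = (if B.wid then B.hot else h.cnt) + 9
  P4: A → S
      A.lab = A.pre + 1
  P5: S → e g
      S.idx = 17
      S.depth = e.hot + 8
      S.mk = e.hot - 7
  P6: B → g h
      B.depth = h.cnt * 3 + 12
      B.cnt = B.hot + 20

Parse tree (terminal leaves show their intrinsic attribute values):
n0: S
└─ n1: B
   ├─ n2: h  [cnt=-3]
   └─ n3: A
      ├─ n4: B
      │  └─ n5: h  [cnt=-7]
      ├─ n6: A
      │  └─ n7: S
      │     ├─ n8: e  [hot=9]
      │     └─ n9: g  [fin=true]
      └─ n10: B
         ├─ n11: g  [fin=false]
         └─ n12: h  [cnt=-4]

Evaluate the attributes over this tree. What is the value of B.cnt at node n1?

1. n1.wid = false  [false]
2. n1.hot = 13  [13]
3. n2.cnt = -3  [terminal]
4. n3.pre = -3  [B.hot * -1 + 10]
5. n4.wid = false  [A₀.pre > -3]
6. n4.hot = -9  [A₀.pre - 6]
7. n5.cnt = -7  [terminal]
8. n4.depth = 9  [B.hot + 18]
9. n4.cnt = 2  [(if B.wid then B.hot else h.cnt) + 9]
10. n6.pre = 28  [28]
11. n8.hot = 9  [terminal]
12. n9.fin = true  [terminal]
13. n7.idx = 17  [17]
14. n7.depth = 17  [e.hot + 8]
15. n7.mk = 2  [e.hot - 7]
16. n6.lab = 29  [A.pre + 1]
17. n10.wid = true  [true]
18. n10.hot = 1  [A₁.lab + A₀.pre - 25]
19. n11.fin = false  [terminal]
20. n12.cnt = -4  [terminal]
21. n10.depth = 0  [h.cnt * 3 + 12]
22. n10.cnt = 21  [B.hot + 20]
23. n3.lab = 7  [B₁.depth + 7]
24. n1.depth = 29  [h.cnt + B.hot + 19]
25. n1.cnt = 5  [A.lab * -1 + 12]
26. n0.idx = 10  [B.depth + B.cnt - 24]
27. n0.depth = 30  [B.depth * -1 + 59]
28. n0.mk = 24  [B.depth - 5]

5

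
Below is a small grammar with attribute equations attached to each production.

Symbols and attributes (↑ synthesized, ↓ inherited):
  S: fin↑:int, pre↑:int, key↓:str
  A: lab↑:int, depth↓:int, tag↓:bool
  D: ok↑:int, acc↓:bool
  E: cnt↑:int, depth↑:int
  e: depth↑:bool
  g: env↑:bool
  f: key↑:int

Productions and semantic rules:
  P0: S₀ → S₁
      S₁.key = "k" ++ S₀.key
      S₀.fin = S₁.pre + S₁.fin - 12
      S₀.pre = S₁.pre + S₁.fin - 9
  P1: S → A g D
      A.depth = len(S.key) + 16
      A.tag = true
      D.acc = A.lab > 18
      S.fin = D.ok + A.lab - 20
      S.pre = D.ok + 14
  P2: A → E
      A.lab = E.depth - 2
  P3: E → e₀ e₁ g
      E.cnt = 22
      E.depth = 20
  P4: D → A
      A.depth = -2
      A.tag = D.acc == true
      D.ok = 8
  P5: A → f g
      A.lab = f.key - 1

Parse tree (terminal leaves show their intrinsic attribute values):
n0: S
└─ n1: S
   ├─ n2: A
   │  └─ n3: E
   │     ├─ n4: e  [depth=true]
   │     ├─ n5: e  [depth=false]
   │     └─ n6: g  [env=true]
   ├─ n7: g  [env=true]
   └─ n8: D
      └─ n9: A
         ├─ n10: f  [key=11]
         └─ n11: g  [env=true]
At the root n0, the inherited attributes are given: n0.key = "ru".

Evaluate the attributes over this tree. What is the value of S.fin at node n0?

1. n0.key = "ru"  [given at root]
2. n1.key = "kru"  ["k" ++ S₀.key]
3. n2.depth = 19  [len(S.key) + 16]
4. n2.tag = true  [true]
5. n4.depth = true  [terminal]
6. n5.depth = false  [terminal]
7. n6.env = true  [terminal]
8. n3.cnt = 22  [22]
9. n3.depth = 20  [20]
10. n2.lab = 18  [E.depth - 2]
11. n7.env = true  [terminal]
12. n8.acc = false  [A.lab > 18]
13. n9.depth = -2  [-2]
14. n9.tag = false  [D.acc == true]
15. n10.key = 11  [terminal]
16. n11.env = true  [terminal]
17. n9.lab = 10  [f.key - 1]
18. n8.ok = 8  [8]
19. n1.fin = 6  [D.ok + A.lab - 20]
20. n1.pre = 22  [D.ok + 14]
21. n0.fin = 16  [S₁.pre + S₁.fin - 12]
22. n0.pre = 19  [S₁.pre + S₁.fin - 9]

16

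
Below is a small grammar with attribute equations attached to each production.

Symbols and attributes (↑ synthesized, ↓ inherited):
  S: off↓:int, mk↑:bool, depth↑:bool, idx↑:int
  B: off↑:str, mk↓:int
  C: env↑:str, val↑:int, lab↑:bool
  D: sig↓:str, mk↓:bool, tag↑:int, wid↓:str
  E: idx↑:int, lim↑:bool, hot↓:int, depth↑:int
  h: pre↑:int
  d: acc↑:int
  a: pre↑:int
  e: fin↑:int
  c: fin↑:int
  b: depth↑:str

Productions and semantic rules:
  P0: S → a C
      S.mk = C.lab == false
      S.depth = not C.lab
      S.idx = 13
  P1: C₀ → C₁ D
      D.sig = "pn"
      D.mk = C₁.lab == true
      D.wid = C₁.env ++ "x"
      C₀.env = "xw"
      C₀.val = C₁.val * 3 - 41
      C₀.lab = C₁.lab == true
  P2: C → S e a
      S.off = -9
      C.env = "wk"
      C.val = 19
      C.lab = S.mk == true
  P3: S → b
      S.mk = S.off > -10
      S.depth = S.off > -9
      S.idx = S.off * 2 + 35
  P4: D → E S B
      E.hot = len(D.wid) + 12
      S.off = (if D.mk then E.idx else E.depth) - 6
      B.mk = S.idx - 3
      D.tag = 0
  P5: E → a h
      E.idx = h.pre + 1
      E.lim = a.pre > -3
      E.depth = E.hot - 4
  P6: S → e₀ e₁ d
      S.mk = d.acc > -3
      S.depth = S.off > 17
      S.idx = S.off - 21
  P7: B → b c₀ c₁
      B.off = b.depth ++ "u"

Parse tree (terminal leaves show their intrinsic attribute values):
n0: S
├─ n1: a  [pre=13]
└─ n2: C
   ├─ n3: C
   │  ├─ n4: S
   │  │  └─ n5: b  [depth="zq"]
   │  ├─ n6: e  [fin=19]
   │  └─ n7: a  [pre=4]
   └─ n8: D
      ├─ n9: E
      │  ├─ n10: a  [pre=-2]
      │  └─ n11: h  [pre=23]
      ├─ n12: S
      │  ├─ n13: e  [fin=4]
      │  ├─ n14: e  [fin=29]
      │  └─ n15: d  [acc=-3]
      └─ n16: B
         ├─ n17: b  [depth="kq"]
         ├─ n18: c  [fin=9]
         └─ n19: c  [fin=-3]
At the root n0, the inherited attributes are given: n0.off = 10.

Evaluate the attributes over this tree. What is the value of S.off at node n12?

18

1. n0.off = 10  [given at root]
2. n1.pre = 13  [terminal]
3. n4.off = -9  [-9]
4. n5.depth = "zq"  [terminal]
5. n4.mk = true  [S.off > -10]
6. n4.depth = false  [S.off > -9]
7. n4.idx = 17  [S.off * 2 + 35]
8. n6.fin = 19  [terminal]
9. n7.pre = 4  [terminal]
10. n3.env = "wk"  ["wk"]
11. n3.val = 19  [19]
12. n3.lab = true  [S.mk == true]
13. n8.sig = "pn"  ["pn"]
14. n8.mk = true  [C₁.lab == true]
15. n8.wid = "wkx"  [C₁.env ++ "x"]
16. n9.hot = 15  [len(D.wid) + 12]
17. n10.pre = -2  [terminal]
18. n11.pre = 23  [terminal]
19. n9.idx = 24  [h.pre + 1]
20. n9.lim = true  [a.pre > -3]
21. n9.depth = 11  [E.hot - 4]
22. n12.off = 18  [(if D.mk then E.idx else E.depth) - 6]
23. n13.fin = 4  [terminal]
24. n14.fin = 29  [terminal]
25. n15.acc = -3  [terminal]
26. n12.mk = false  [d.acc > -3]
27. n12.depth = true  [S.off > 17]
28. n12.idx = -3  [S.off - 21]
29. n16.mk = -6  [S.idx - 3]
30. n17.depth = "kq"  [terminal]
31. n18.fin = 9  [terminal]
32. n19.fin = -3  [terminal]
33. n16.off = "kqu"  [b.depth ++ "u"]
34. n8.tag = 0  [0]
35. n2.env = "xw"  ["xw"]
36. n2.val = 16  [C₁.val * 3 - 41]
37. n2.lab = true  [C₁.lab == true]
38. n0.mk = false  [C.lab == false]
39. n0.depth = false  [not C.lab]
40. n0.idx = 13  [13]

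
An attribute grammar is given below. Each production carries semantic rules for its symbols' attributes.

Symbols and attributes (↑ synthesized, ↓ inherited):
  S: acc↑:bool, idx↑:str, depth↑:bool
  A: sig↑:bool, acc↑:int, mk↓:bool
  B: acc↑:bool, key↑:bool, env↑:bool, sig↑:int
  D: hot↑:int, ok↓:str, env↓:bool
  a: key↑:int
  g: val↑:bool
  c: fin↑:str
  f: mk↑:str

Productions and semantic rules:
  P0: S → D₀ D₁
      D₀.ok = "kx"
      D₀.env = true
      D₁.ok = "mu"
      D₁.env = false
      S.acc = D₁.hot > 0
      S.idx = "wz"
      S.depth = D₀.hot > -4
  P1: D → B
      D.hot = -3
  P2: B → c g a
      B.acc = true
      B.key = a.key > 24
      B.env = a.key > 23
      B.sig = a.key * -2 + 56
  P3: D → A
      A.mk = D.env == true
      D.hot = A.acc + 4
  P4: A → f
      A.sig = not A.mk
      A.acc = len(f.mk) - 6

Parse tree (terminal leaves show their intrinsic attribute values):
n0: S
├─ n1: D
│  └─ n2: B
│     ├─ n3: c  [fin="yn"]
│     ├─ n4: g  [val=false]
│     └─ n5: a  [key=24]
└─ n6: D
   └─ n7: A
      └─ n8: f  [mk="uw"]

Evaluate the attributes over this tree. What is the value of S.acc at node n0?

1. n1.ok = "kx"  ["kx"]
2. n1.env = true  [true]
3. n3.fin = "yn"  [terminal]
4. n4.val = false  [terminal]
5. n5.key = 24  [terminal]
6. n2.acc = true  [true]
7. n2.key = false  [a.key > 24]
8. n2.env = true  [a.key > 23]
9. n2.sig = 8  [a.key * -2 + 56]
10. n1.hot = -3  [-3]
11. n6.ok = "mu"  ["mu"]
12. n6.env = false  [false]
13. n7.mk = false  [D.env == true]
14. n8.mk = "uw"  [terminal]
15. n7.sig = true  [not A.mk]
16. n7.acc = -4  [len(f.mk) - 6]
17. n6.hot = 0  [A.acc + 4]
18. n0.acc = false  [D₁.hot > 0]
19. n0.idx = "wz"  ["wz"]
20. n0.depth = true  [D₀.hot > -4]

false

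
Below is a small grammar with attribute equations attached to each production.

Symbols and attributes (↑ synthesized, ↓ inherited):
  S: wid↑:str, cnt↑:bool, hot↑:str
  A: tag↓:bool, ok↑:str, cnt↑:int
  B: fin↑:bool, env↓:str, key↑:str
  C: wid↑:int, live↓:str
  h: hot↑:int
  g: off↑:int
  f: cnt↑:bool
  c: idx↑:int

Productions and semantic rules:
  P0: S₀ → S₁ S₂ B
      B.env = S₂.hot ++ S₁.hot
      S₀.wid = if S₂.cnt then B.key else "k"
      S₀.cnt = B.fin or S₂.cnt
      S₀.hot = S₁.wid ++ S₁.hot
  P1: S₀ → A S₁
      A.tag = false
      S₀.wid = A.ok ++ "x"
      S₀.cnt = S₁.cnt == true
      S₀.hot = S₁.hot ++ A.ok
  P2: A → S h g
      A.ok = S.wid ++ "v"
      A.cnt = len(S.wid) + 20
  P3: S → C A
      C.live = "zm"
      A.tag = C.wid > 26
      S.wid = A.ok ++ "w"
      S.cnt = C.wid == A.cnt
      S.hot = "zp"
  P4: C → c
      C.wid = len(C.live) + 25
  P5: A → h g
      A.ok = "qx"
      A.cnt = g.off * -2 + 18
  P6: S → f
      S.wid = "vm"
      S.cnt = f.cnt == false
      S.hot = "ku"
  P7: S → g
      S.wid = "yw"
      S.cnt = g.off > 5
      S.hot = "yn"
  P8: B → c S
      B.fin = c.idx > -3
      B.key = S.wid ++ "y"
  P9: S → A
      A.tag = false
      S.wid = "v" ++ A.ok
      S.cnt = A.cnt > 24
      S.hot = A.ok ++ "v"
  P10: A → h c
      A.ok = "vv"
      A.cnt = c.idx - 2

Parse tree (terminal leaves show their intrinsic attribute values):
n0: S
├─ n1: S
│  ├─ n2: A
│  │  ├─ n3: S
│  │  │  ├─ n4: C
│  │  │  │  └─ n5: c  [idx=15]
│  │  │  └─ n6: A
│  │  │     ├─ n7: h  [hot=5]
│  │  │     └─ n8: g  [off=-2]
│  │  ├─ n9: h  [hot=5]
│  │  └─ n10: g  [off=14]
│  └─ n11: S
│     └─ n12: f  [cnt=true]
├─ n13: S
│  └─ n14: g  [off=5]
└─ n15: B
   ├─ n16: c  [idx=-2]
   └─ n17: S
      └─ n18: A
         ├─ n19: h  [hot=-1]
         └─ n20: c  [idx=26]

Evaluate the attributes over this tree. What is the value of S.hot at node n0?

"qxwvxkuqxwv"

1. n2.tag = false  [false]
2. n4.live = "zm"  ["zm"]
3. n5.idx = 15  [terminal]
4. n4.wid = 27  [len(C.live) + 25]
5. n6.tag = true  [C.wid > 26]
6. n7.hot = 5  [terminal]
7. n8.off = -2  [terminal]
8. n6.ok = "qx"  ["qx"]
9. n6.cnt = 22  [g.off * -2 + 18]
10. n3.wid = "qxw"  [A.ok ++ "w"]
11. n3.cnt = false  [C.wid == A.cnt]
12. n3.hot = "zp"  ["zp"]
13. n9.hot = 5  [terminal]
14. n10.off = 14  [terminal]
15. n2.ok = "qxwv"  [S.wid ++ "v"]
16. n2.cnt = 23  [len(S.wid) + 20]
17. n12.cnt = true  [terminal]
18. n11.wid = "vm"  ["vm"]
19. n11.cnt = false  [f.cnt == false]
20. n11.hot = "ku"  ["ku"]
21. n1.wid = "qxwvx"  [A.ok ++ "x"]
22. n1.cnt = false  [S₁.cnt == true]
23. n1.hot = "kuqxwv"  [S₁.hot ++ A.ok]
24. n14.off = 5  [terminal]
25. n13.wid = "yw"  ["yw"]
26. n13.cnt = false  [g.off > 5]
27. n13.hot = "yn"  ["yn"]
28. n15.env = "ynkuqxwv"  [S₂.hot ++ S₁.hot]
29. n16.idx = -2  [terminal]
30. n18.tag = false  [false]
31. n19.hot = -1  [terminal]
32. n20.idx = 26  [terminal]
33. n18.ok = "vv"  ["vv"]
34. n18.cnt = 24  [c.idx - 2]
35. n17.wid = "vvv"  ["v" ++ A.ok]
36. n17.cnt = false  [A.cnt > 24]
37. n17.hot = "vvv"  [A.ok ++ "v"]
38. n15.fin = true  [c.idx > -3]
39. n15.key = "vvvy"  [S.wid ++ "y"]
40. n0.wid = "k"  [if S₂.cnt then B.key else "k"]
41. n0.cnt = true  [B.fin or S₂.cnt]
42. n0.hot = "qxwvxkuqxwv"  [S₁.wid ++ S₁.hot]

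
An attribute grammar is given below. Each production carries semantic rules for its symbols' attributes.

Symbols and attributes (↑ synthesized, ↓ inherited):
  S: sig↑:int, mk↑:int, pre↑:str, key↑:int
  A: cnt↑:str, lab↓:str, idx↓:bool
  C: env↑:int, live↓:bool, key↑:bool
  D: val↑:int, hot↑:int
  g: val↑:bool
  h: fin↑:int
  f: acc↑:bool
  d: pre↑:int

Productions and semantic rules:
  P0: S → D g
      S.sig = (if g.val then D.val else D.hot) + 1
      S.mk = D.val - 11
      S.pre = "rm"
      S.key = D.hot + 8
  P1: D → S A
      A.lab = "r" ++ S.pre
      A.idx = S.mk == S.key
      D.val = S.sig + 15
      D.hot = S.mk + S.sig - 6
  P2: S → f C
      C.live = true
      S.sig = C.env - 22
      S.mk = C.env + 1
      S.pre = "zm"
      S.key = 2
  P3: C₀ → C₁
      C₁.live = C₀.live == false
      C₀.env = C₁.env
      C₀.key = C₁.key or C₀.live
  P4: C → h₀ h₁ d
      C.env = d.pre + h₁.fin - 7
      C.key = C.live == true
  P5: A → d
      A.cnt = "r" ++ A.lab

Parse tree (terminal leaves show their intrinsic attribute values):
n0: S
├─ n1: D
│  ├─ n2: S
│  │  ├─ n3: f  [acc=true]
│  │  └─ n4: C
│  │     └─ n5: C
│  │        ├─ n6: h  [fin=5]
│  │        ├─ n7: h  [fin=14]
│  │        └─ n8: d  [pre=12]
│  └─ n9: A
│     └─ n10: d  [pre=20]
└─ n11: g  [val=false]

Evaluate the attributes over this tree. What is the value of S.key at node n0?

1. n3.acc = true  [terminal]
2. n4.live = true  [true]
3. n5.live = false  [C₀.live == false]
4. n6.fin = 5  [terminal]
5. n7.fin = 14  [terminal]
6. n8.pre = 12  [terminal]
7. n5.env = 19  [d.pre + h₁.fin - 7]
8. n5.key = false  [C.live == true]
9. n4.env = 19  [C₁.env]
10. n4.key = true  [C₁.key or C₀.live]
11. n2.sig = -3  [C.env - 22]
12. n2.mk = 20  [C.env + 1]
13. n2.pre = "zm"  ["zm"]
14. n2.key = 2  [2]
15. n9.lab = "rzm"  ["r" ++ S.pre]
16. n9.idx = false  [S.mk == S.key]
17. n10.pre = 20  [terminal]
18. n9.cnt = "rrzm"  ["r" ++ A.lab]
19. n1.val = 12  [S.sig + 15]
20. n1.hot = 11  [S.mk + S.sig - 6]
21. n11.val = false  [terminal]
22. n0.sig = 12  [(if g.val then D.val else D.hot) + 1]
23. n0.mk = 1  [D.val - 11]
24. n0.pre = "rm"  ["rm"]
25. n0.key = 19  [D.hot + 8]

19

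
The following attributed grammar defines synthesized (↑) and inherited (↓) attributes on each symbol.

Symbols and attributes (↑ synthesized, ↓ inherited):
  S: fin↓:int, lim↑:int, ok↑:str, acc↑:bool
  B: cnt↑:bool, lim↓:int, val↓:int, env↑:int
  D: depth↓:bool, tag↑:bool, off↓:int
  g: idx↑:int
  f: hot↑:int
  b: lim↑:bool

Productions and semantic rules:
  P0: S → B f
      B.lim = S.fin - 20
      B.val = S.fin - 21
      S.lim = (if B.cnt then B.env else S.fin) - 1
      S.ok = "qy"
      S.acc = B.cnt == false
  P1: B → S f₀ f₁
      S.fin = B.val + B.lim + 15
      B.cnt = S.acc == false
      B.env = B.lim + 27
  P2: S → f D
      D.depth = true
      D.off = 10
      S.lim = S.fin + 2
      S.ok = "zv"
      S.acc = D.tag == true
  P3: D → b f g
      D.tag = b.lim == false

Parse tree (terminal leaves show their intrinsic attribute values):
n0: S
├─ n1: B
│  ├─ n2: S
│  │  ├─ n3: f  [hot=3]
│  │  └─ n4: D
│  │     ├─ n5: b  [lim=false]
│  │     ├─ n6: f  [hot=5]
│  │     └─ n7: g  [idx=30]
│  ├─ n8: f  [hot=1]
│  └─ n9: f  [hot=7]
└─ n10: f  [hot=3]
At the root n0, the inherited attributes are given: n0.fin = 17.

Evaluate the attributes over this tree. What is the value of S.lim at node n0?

1. n0.fin = 17  [given at root]
2. n1.lim = -3  [S.fin - 20]
3. n1.val = -4  [S.fin - 21]
4. n2.fin = 8  [B.val + B.lim + 15]
5. n3.hot = 3  [terminal]
6. n4.depth = true  [true]
7. n4.off = 10  [10]
8. n5.lim = false  [terminal]
9. n6.hot = 5  [terminal]
10. n7.idx = 30  [terminal]
11. n4.tag = true  [b.lim == false]
12. n2.lim = 10  [S.fin + 2]
13. n2.ok = "zv"  ["zv"]
14. n2.acc = true  [D.tag == true]
15. n8.hot = 1  [terminal]
16. n9.hot = 7  [terminal]
17. n1.cnt = false  [S.acc == false]
18. n1.env = 24  [B.lim + 27]
19. n10.hot = 3  [terminal]
20. n0.lim = 16  [(if B.cnt then B.env else S.fin) - 1]
21. n0.ok = "qy"  ["qy"]
22. n0.acc = true  [B.cnt == false]

16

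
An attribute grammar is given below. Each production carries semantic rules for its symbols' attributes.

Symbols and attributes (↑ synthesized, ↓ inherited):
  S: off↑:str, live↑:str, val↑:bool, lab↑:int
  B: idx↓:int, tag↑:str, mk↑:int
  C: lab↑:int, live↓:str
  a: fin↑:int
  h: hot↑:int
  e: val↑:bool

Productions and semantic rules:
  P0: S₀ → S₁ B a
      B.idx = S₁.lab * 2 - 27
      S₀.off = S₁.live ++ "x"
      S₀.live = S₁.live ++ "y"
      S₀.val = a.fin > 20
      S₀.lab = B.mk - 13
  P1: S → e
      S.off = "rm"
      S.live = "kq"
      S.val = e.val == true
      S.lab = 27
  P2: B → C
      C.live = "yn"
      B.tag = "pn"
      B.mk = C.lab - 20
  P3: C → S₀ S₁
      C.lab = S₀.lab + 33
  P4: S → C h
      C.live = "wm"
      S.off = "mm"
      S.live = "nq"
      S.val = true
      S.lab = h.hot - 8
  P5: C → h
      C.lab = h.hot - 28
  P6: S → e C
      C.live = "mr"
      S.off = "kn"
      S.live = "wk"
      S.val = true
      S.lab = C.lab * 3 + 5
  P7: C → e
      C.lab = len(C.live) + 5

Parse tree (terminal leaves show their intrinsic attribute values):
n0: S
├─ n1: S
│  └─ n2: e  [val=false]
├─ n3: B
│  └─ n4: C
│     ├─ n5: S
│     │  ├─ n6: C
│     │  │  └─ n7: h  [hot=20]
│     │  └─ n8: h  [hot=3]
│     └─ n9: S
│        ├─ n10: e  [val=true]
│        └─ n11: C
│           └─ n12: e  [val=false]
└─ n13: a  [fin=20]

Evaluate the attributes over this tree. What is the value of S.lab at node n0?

1. n2.val = false  [terminal]
2. n1.off = "rm"  ["rm"]
3. n1.live = "kq"  ["kq"]
4. n1.val = false  [e.val == true]
5. n1.lab = 27  [27]
6. n3.idx = 27  [S₁.lab * 2 - 27]
7. n4.live = "yn"  ["yn"]
8. n6.live = "wm"  ["wm"]
9. n7.hot = 20  [terminal]
10. n6.lab = -8  [h.hot - 28]
11. n8.hot = 3  [terminal]
12. n5.off = "mm"  ["mm"]
13. n5.live = "nq"  ["nq"]
14. n5.val = true  [true]
15. n5.lab = -5  [h.hot - 8]
16. n10.val = true  [terminal]
17. n11.live = "mr"  ["mr"]
18. n12.val = false  [terminal]
19. n11.lab = 7  [len(C.live) + 5]
20. n9.off = "kn"  ["kn"]
21. n9.live = "wk"  ["wk"]
22. n9.val = true  [true]
23. n9.lab = 26  [C.lab * 3 + 5]
24. n4.lab = 28  [S₀.lab + 33]
25. n3.tag = "pn"  ["pn"]
26. n3.mk = 8  [C.lab - 20]
27. n13.fin = 20  [terminal]
28. n0.off = "kqx"  [S₁.live ++ "x"]
29. n0.live = "kqy"  [S₁.live ++ "y"]
30. n0.val = false  [a.fin > 20]
31. n0.lab = -5  [B.mk - 13]

-5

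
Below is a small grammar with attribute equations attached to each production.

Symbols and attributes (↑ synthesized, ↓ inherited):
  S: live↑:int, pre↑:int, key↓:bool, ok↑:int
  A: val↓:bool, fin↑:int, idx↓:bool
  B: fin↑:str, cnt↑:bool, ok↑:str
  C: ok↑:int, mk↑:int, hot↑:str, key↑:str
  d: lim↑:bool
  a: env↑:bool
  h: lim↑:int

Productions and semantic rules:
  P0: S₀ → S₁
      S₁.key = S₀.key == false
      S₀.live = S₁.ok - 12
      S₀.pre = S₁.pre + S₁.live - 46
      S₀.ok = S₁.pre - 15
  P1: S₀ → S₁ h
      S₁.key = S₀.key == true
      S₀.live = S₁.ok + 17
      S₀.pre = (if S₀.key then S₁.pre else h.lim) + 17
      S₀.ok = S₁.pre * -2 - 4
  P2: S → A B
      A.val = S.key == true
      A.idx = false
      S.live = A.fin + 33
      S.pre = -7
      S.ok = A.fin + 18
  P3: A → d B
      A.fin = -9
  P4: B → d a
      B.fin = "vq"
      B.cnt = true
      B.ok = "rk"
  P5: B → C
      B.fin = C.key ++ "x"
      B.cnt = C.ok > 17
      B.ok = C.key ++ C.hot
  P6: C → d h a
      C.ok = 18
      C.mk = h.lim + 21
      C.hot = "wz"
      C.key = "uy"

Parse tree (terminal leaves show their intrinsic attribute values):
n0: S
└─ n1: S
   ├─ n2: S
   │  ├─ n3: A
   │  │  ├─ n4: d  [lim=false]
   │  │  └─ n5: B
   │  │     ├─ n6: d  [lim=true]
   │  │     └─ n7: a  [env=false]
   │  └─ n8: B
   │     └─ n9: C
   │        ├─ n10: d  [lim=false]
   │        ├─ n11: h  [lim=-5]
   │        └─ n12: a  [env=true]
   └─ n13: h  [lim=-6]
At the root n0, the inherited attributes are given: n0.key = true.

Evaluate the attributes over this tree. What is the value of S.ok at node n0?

1. n0.key = true  [given at root]
2. n1.key = false  [S₀.key == false]
3. n2.key = false  [S₀.key == true]
4. n3.val = false  [S.key == true]
5. n3.idx = false  [false]
6. n4.lim = false  [terminal]
7. n6.lim = true  [terminal]
8. n7.env = false  [terminal]
9. n5.fin = "vq"  ["vq"]
10. n5.cnt = true  [true]
11. n5.ok = "rk"  ["rk"]
12. n3.fin = -9  [-9]
13. n10.lim = false  [terminal]
14. n11.lim = -5  [terminal]
15. n12.env = true  [terminal]
16. n9.ok = 18  [18]
17. n9.mk = 16  [h.lim + 21]
18. n9.hot = "wz"  ["wz"]
19. n9.key = "uy"  ["uy"]
20. n8.fin = "uyx"  [C.key ++ "x"]
21. n8.cnt = true  [C.ok > 17]
22. n8.ok = "uywz"  [C.key ++ C.hot]
23. n2.live = 24  [A.fin + 33]
24. n2.pre = -7  [-7]
25. n2.ok = 9  [A.fin + 18]
26. n13.lim = -6  [terminal]
27. n1.live = 26  [S₁.ok + 17]
28. n1.pre = 11  [(if S₀.key then S₁.pre else h.lim) + 17]
29. n1.ok = 10  [S₁.pre * -2 - 4]
30. n0.live = -2  [S₁.ok - 12]
31. n0.pre = -9  [S₁.pre + S₁.live - 46]
32. n0.ok = -4  [S₁.pre - 15]

-4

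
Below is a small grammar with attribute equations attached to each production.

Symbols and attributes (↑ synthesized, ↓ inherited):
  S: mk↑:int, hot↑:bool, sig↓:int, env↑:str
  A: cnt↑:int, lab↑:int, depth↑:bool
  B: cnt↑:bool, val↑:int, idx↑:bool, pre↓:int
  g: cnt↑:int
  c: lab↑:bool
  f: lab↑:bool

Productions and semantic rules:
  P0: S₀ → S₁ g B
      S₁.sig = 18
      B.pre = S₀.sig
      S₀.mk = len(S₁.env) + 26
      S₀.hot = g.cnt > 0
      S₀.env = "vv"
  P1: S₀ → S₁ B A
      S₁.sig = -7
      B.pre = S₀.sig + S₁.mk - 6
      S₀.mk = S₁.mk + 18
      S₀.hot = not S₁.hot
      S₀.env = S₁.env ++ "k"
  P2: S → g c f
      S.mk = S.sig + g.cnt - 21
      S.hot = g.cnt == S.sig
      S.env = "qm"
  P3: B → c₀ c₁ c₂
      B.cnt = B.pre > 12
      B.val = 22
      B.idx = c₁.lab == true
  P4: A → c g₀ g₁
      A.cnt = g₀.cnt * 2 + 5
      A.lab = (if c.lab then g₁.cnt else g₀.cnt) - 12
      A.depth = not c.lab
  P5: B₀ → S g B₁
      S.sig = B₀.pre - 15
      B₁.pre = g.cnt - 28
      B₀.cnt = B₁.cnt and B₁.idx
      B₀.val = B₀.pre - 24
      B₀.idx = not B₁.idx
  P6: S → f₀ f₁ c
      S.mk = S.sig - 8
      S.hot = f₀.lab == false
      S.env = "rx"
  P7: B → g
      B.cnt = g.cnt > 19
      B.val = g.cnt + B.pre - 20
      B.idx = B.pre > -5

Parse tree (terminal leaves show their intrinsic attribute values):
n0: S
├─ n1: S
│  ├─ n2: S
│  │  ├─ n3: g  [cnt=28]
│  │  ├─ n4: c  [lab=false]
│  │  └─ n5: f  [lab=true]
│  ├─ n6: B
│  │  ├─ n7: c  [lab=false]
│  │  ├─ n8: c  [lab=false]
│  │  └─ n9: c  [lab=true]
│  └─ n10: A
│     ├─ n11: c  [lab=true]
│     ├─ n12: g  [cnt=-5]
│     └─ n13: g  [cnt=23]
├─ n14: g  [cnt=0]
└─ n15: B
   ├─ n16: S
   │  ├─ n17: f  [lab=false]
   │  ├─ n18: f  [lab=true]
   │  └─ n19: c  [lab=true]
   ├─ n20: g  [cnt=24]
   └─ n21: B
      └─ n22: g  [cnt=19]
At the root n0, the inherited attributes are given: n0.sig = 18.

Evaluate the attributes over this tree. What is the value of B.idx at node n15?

false

1. n0.sig = 18  [given at root]
2. n1.sig = 18  [18]
3. n2.sig = -7  [-7]
4. n3.cnt = 28  [terminal]
5. n4.lab = false  [terminal]
6. n5.lab = true  [terminal]
7. n2.mk = 0  [S.sig + g.cnt - 21]
8. n2.hot = false  [g.cnt == S.sig]
9. n2.env = "qm"  ["qm"]
10. n6.pre = 12  [S₀.sig + S₁.mk - 6]
11. n7.lab = false  [terminal]
12. n8.lab = false  [terminal]
13. n9.lab = true  [terminal]
14. n6.cnt = false  [B.pre > 12]
15. n6.val = 22  [22]
16. n6.idx = false  [c₁.lab == true]
17. n11.lab = true  [terminal]
18. n12.cnt = -5  [terminal]
19. n13.cnt = 23  [terminal]
20. n10.cnt = -5  [g₀.cnt * 2 + 5]
21. n10.lab = 11  [(if c.lab then g₁.cnt else g₀.cnt) - 12]
22. n10.depth = false  [not c.lab]
23. n1.mk = 18  [S₁.mk + 18]
24. n1.hot = true  [not S₁.hot]
25. n1.env = "qmk"  [S₁.env ++ "k"]
26. n14.cnt = 0  [terminal]
27. n15.pre = 18  [S₀.sig]
28. n16.sig = 3  [B₀.pre - 15]
29. n17.lab = false  [terminal]
30. n18.lab = true  [terminal]
31. n19.lab = true  [terminal]
32. n16.mk = -5  [S.sig - 8]
33. n16.hot = true  [f₀.lab == false]
34. n16.env = "rx"  ["rx"]
35. n20.cnt = 24  [terminal]
36. n21.pre = -4  [g.cnt - 28]
37. n22.cnt = 19  [terminal]
38. n21.cnt = false  [g.cnt > 19]
39. n21.val = -5  [g.cnt + B.pre - 20]
40. n21.idx = true  [B.pre > -5]
41. n15.cnt = false  [B₁.cnt and B₁.idx]
42. n15.val = -6  [B₀.pre - 24]
43. n15.idx = false  [not B₁.idx]
44. n0.mk = 29  [len(S₁.env) + 26]
45. n0.hot = false  [g.cnt > 0]
46. n0.env = "vv"  ["vv"]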